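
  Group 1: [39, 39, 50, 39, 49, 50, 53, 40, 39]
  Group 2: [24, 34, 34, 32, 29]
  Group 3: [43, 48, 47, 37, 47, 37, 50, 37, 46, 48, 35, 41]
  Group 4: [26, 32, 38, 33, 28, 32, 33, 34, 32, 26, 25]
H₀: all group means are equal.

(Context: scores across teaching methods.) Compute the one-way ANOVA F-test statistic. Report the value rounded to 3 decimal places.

Group means [44.22, 30.60, 43.00, 30.82], grand mean 38.000
SSB = Σnᵢ(x̄ᵢ−x̄)² = 1489.608; SSW = ΣΣ(x−x̄ᵢ)² = 844.392
MSB = 1489.608/3 = 496.5360; MSW = 844.392/33 = 25.5876
F = MSB/MSW = 19.4053
df = (3, 33)

test statistic = 19.405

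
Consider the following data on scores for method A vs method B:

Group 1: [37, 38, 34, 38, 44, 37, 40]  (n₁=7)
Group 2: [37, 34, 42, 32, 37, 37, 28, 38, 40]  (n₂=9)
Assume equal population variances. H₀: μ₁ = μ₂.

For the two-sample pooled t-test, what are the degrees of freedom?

degrees of freedom = 14

df = n₁ + n₂ − 2 = 7 + 9 − 2 = 14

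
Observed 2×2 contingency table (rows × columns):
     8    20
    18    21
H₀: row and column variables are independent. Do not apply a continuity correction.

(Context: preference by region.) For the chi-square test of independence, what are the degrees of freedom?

df = (r−1)(c−1) = (2−1)·(2−1) = 1

degrees of freedom = 1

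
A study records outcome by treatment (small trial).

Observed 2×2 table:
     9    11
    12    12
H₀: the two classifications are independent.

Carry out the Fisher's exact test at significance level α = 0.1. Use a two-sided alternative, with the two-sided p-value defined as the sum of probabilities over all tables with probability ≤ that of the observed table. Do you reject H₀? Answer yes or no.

Margins: r₁=20, r₂=24, c₁=21, c₂=23, n=44
p_obs = C(20,9)·C(24,12)/C(44,21); sum pmf over tables with pmf ≤ p_obs
p-value (two-sided) = 0.77086
At α=0.1: p ≥ α → fail to reject H₀

reject H₀: no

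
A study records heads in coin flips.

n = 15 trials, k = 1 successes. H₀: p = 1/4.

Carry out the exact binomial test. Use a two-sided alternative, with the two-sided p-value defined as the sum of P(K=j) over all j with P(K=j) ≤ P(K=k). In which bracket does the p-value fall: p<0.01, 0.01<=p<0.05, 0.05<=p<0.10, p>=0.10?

Exact binomial: n=15, k=1, p₀=1/4=0.2500
P(X=j) = C(n,j)·p₀^j·(1−p₀)^(n−j); p = Σ P(X=j) over j with P(X=j) ≤ P(X=1)
p-value (two-sided) = 0.13680
→ bracket: p>=0.10

p-value bracket: p>=0.10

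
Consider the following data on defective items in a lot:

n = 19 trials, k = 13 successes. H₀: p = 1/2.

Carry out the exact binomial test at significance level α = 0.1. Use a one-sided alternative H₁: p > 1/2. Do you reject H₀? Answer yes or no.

Exact binomial: n=19, k=13, p₀=1/2=0.5000
P(X≥13) from Σ C(n,i)·p₀^i·(1−p₀)^(n−i)
p-value (one-sided, H₁ greater) = 0.08353
At α=0.1: p < α → reject H₀

reject H₀: yes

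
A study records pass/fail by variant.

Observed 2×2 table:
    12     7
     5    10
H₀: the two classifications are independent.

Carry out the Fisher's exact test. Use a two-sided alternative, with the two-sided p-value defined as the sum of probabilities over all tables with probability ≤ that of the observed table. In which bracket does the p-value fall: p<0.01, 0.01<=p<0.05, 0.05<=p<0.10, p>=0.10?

Margins: r₁=19, r₂=15, c₁=17, c₂=17, n=34
p_obs = C(19,12)·C(15,5)/C(34,17); sum pmf over tables with pmf ≤ p_obs
p-value (two-sided) = 0.16632
→ bracket: p>=0.10

p-value bracket: p>=0.10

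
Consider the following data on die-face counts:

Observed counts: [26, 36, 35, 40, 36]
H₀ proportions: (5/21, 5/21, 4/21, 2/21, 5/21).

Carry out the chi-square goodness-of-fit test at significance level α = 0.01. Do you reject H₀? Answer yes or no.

n = 173; E_i = n·p_i = [41.19, 41.19, 32.95, 16.48, 41.19]
χ² = (26−41.19)²/41.19 + (36−41.19)²/41.19 + (35−32.95)²/32.95 + (40−16.48)²/16.48 + (36−41.19)²/41.19 = 40.6234
df = 4
p-value (upper-tail) = 0.00000
At α=0.01: p < α → reject H₀

reject H₀: yes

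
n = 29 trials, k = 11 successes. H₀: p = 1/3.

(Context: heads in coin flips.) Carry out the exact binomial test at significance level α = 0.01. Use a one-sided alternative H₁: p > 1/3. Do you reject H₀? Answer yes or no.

Exact binomial: n=29, k=11, p₀=1/3=0.3333
P(X≥11) from Σ C(n,i)·p₀^i·(1−p₀)^(n−i)
p-value (one-sided, H₁ greater) = 0.36424
At α=0.01: p ≥ α → fail to reject H₀

reject H₀: no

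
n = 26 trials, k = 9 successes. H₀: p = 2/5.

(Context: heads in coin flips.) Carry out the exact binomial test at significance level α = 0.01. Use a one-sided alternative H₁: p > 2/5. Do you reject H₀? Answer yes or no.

Exact binomial: n=26, k=9, p₀=2/5=0.4000
P(X≥9) from Σ C(n,i)·p₀^i·(1−p₀)^(n−i)
p-value (one-sided, H₁ greater) = 0.77446
At α=0.01: p ≥ α → fail to reject H₀

reject H₀: no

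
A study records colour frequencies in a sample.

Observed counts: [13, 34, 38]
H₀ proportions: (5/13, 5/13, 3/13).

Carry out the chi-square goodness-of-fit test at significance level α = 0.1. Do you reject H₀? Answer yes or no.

n = 85; E_i = n·p_i = [32.69, 32.69, 19.62]
χ² = (13−32.69)²/32.69 + (34−32.69)²/32.69 + (38−19.62)²/19.62 = 29.1451
df = 2
p-value (upper-tail) = 0.00000
At α=0.1: p < α → reject H₀

reject H₀: yes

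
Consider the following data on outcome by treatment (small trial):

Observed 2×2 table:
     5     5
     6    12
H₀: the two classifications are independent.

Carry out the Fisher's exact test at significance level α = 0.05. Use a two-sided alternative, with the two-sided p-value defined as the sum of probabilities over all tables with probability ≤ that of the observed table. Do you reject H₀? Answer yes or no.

Margins: r₁=10, r₂=18, c₁=11, c₂=17, n=28
p_obs = C(10,5)·C(18,6)/C(28,11); sum pmf over tables with pmf ≤ p_obs
p-value (two-sided) = 0.44426
At α=0.05: p ≥ α → fail to reject H₀

reject H₀: no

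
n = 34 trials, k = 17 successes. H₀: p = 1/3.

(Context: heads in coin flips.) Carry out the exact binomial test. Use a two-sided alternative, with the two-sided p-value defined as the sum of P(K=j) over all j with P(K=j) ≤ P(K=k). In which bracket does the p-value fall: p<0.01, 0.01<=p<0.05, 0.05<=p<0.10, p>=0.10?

p-value bracket: 0.01<=p<0.05

Exact binomial: n=34, k=17, p₀=1/3=0.3333
P(X=j) = C(n,j)·p₀^j·(1−p₀)^(n−j); p = Σ P(X=j) over j with P(X=j) ≤ P(X=17)
p-value (two-sided) = 0.04553
→ bracket: 0.01<=p<0.05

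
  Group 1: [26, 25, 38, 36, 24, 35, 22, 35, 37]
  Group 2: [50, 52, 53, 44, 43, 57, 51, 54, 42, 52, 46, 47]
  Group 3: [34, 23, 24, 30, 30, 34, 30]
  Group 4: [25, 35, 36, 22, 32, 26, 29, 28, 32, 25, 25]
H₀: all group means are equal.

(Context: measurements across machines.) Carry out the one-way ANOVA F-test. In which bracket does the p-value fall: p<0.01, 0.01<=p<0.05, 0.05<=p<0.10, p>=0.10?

Group means [30.89, 49.25, 29.29, 28.64], grand mean 35.615
SSB = Σnᵢ(x̄ᵢ−x̄)² = 3248.118; SSW = ΣΣ(x−x̄ᵢ)² = 905.113
MSB = 3248.118/3 = 1082.7060; MSW = 905.113/35 = 25.8604
F = MSB/MSW = 41.8674
df = (3, 35)
p-value (upper-tail) = 0.00000
→ bracket: p<0.01

p-value bracket: p<0.01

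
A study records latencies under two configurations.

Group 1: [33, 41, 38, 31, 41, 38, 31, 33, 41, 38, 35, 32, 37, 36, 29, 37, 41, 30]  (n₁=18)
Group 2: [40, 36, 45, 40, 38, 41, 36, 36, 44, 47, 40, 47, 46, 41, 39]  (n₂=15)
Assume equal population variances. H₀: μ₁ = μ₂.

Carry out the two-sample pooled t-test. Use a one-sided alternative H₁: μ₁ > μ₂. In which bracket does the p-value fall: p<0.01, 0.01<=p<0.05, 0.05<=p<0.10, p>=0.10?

x̄₁=35.667, s₁=4.073, n₁=18
x̄₂=41.067, s₂=3.900, n₂=15
s_p² = [17·4.073² + 14·3.900²]/31 = 15.9656
SE = √(s_p²·(1/18+1/15)) = 1.3969
t = (35.667−41.067)/1.3969 = -3.8657
df = 31
p-value (one-sided, H₁ greater) = 0.99974
→ bracket: p>=0.10

p-value bracket: p>=0.10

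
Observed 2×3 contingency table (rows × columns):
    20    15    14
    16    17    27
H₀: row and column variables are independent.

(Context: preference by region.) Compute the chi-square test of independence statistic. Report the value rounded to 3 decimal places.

test statistic = 3.618

Row totals [49, 60], col totals [36, 32, 41], n=109
χ² = (20−16.18)²/16.18 + (15−14.39)²/14.39 + (14−18.43)²/18.43 + (16−19.82)²/19.82 + (17−17.61)²/17.61 + (27−22.57)²/22.57 = 3.6182
df = 2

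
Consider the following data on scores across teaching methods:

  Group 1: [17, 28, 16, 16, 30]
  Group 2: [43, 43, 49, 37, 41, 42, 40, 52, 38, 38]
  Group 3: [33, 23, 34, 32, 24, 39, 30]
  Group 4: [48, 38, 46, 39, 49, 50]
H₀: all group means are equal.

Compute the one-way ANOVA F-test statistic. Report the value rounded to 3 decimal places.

test statistic = 23.329

Group means [21.40, 42.30, 30.71, 45.00], grand mean 36.250
SSB = Σnᵢ(x̄ᵢ−x̄)² = 2142.521; SSW = ΣΣ(x−x̄ᵢ)² = 734.729
MSB = 2142.521/3 = 714.1738; MSW = 734.729/24 = 30.6137
F = MSB/MSW = 23.3286
df = (3, 24)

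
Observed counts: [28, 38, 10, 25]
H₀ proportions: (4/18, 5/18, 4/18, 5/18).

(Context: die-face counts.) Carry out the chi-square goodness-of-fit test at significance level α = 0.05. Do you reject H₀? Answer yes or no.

reject H₀: yes

n = 101; E_i = n·p_i = [22.44, 28.06, 22.44, 28.06]
χ² = (28−22.44)²/22.44 + (38−28.06)²/28.06 + (10−22.44)²/22.44 + (25−28.06)²/28.06 = 12.1327
df = 3
p-value (upper-tail) = 0.00694
At α=0.05: p < α → reject H₀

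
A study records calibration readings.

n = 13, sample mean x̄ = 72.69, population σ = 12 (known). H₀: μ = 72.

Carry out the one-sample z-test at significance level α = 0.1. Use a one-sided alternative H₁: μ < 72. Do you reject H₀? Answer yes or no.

SE = σ/√n = 12/√13 = 3.3282
z = (x̄−μ₀)/SE = (72.69−72)/3.3282 = 0.2073
p-value (one-sided, H₁ less) = 0.58212
At α=0.1: p ≥ α → fail to reject H₀

reject H₀: no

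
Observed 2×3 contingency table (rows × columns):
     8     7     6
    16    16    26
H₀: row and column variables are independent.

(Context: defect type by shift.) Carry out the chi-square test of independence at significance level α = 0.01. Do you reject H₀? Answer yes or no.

Row totals [21, 58], col totals [24, 23, 32], n=79
χ² = (8−6.38)²/6.38 + (7−6.11)²/6.11 + (6−8.51)²/8.51 + (16−17.62)²/17.62 + (16−16.89)²/16.89 + (26−23.49)²/23.49 = 1.7412
df = 2
p-value (upper-tail) = 0.41869
At α=0.01: p ≥ α → fail to reject H₀

reject H₀: no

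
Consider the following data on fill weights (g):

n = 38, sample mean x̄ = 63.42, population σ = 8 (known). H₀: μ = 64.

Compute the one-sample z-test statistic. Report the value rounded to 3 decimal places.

test statistic = -0.447

SE = σ/√n = 8/√38 = 1.2978
z = (x̄−μ₀)/SE = (63.42−64)/1.2978 = -0.4469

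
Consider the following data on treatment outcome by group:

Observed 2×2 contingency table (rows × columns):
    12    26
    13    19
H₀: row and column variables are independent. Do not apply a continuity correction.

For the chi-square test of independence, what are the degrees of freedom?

df = (r−1)(c−1) = (2−1)·(2−1) = 1

degrees of freedom = 1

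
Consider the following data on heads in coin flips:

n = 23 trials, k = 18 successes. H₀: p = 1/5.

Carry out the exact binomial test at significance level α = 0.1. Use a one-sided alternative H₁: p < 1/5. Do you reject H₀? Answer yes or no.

reject H₀: no

Exact binomial: n=23, k=18, p₀=1/5=0.2000
P(X≤18) from Σ C(n,i)·p₀^i·(1−p₀)^(n−i)
p-value (one-sided, H₁ less) = 1.00000
At α=0.1: p ≥ α → fail to reject H₀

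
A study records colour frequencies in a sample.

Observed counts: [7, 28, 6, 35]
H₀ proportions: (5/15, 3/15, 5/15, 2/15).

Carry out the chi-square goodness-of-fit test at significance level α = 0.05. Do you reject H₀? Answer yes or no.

reject H₀: yes

n = 76; E_i = n·p_i = [25.33, 15.20, 25.33, 10.13]
χ² = (7−25.33)²/25.33 + (28−15.20)²/15.20 + (6−25.33)²/25.33 + (35−10.13)²/10.13 = 99.8224
df = 3
p-value (upper-tail) = 0.00000
At α=0.05: p < α → reject H₀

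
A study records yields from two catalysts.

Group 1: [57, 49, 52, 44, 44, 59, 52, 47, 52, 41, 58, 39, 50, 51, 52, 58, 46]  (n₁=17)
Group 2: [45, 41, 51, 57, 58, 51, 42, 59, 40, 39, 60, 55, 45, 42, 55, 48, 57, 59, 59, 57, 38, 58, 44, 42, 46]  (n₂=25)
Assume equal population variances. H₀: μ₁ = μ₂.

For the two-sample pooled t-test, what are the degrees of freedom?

degrees of freedom = 40

df = n₁ + n₂ − 2 = 17 + 25 − 2 = 40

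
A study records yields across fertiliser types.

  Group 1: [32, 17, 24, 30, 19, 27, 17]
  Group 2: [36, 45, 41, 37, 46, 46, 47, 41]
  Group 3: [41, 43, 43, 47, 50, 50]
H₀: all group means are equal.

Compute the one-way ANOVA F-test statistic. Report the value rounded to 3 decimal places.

Group means [23.71, 42.38, 45.67], grand mean 37.095
SSB = Σnᵢ(x̄ᵢ−x̄)² = 1917.173; SSW = ΣΣ(x−x̄ᵢ)² = 434.637
MSB = 1917.173/2 = 958.5863; MSW = 434.637/18 = 24.1465
F = MSB/MSW = 39.6988
df = (2, 18)

test statistic = 39.699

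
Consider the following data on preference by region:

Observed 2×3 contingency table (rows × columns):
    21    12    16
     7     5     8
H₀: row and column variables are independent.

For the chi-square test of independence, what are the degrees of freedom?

df = (r−1)(c−1) = (2−1)·(3−1) = 2

degrees of freedom = 2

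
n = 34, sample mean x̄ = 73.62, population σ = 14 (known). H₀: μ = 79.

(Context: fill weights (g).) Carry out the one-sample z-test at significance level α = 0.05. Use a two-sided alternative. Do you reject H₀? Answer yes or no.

SE = σ/√n = 14/√34 = 2.4010
z = (x̄−μ₀)/SE = (73.62−79)/2.4010 = -2.2408
p-value (two-sided) = 0.02504
At α=0.05: p < α → reject H₀

reject H₀: yes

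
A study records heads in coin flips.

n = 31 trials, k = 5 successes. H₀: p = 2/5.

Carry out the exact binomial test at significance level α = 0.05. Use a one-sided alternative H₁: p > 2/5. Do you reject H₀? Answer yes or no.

Exact binomial: n=31, k=5, p₀=2/5=0.4000
P(X≥5) from Σ C(n,i)·p₀^i·(1−p₀)^(n−i)
p-value (one-sided, H₁ greater) = 0.99897
At α=0.05: p ≥ α → fail to reject H₀

reject H₀: no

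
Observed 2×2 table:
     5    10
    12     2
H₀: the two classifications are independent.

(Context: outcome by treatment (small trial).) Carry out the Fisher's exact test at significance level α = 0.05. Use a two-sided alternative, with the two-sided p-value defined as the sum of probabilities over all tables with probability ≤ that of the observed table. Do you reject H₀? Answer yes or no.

Margins: r₁=15, r₂=14, c₁=17, c₂=12, n=29
p_obs = C(15,5)·C(14,12)/C(29,17); sum pmf over tables with pmf ≤ p_obs
p-value (two-sided) = 0.00778
At α=0.05: p < α → reject H₀

reject H₀: yes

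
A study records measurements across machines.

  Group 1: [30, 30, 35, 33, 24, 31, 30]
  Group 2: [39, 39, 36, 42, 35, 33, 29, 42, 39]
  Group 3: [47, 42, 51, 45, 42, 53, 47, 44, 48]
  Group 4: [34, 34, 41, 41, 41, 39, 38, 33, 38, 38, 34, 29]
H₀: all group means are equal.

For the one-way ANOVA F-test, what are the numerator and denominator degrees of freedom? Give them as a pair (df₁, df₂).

k = 4 groups, N = 37 total
df = (k−1, N−k) = (4−1, 37−4) = (3, 33)

degrees of freedom = [3, 33]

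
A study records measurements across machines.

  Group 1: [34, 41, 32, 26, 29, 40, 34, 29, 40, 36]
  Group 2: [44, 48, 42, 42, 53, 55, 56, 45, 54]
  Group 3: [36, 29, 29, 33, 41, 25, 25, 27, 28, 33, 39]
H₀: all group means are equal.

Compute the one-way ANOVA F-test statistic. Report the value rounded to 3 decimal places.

test statistic = 27.943

Group means [34.10, 48.78, 31.36], grand mean 37.500
SSB = Σnᵢ(x̄ᵢ−x̄)² = 1674.499; SSW = ΣΣ(x−x̄ᵢ)² = 809.001
MSB = 1674.499/2 = 837.2495; MSW = 809.001/27 = 29.9630
F = MSB/MSW = 27.9428
df = (2, 27)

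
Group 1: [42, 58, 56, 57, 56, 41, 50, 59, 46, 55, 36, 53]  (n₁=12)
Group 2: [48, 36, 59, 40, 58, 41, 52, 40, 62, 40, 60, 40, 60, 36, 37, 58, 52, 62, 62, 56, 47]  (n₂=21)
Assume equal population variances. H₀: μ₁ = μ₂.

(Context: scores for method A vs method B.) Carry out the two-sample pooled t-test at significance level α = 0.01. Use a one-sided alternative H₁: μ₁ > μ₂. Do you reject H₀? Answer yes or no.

x̄₁=50.750, s₁=7.689, n₁=12
x̄₂=49.810, s₂=9.847, n₂=21
s_p² = [11·7.689² + 20·9.847²]/31 = 83.5319
SE = √(s_p²·(1/12+1/21)) = 3.3074
t = (50.750−49.810)/3.3074 = 0.2844
df = 31
p-value (one-sided, H₁ greater) = 0.38901
At α=0.01: p ≥ α → fail to reject H₀

reject H₀: no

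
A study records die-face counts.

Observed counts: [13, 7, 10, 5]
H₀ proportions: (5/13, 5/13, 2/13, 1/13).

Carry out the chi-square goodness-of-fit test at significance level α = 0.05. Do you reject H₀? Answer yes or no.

reject H₀: yes

n = 35; E_i = n·p_i = [13.46, 13.46, 5.38, 2.69]
χ² = (13−13.46)²/13.46 + (7−13.46)²/13.46 + (10−5.38)²/5.38 + (5−2.69)²/2.69 = 9.0514
df = 3
p-value (upper-tail) = 0.02861
At α=0.05: p < α → reject H₀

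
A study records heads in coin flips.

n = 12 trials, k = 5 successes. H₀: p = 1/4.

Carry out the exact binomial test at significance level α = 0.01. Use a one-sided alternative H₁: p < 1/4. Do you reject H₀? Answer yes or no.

Exact binomial: n=12, k=5, p₀=1/4=0.2500
P(X≤5) from Σ C(n,i)·p₀^i·(1−p₀)^(n−i)
p-value (one-sided, H₁ less) = 0.94560
At α=0.01: p ≥ α → fail to reject H₀

reject H₀: no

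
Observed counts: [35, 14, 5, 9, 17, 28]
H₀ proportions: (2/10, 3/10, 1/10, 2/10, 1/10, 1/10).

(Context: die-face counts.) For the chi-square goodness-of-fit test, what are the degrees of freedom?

df = k − 1 = 6 − 1 = 5

degrees of freedom = 5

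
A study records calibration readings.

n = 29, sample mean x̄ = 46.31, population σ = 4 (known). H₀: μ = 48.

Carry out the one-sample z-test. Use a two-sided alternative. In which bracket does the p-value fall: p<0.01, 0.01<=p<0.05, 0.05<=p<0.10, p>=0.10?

SE = σ/√n = 4/√29 = 0.7428
z = (x̄−μ₀)/SE = (46.31−48)/0.7428 = -2.2752
p-value (two-sided) = 0.02289
→ bracket: 0.01<=p<0.05

p-value bracket: 0.01<=p<0.05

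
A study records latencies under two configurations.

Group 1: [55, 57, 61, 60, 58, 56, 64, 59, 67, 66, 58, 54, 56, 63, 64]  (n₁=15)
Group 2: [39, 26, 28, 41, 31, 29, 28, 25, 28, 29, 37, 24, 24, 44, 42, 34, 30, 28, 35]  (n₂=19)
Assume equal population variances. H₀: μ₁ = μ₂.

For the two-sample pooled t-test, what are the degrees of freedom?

df = n₁ + n₂ − 2 = 15 + 19 − 2 = 32

degrees of freedom = 32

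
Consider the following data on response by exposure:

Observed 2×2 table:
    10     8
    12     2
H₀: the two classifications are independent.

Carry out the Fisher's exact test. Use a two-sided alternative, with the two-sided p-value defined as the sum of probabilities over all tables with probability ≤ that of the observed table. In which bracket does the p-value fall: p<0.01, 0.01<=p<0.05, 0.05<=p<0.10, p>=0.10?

p-value bracket: p>=0.10

Margins: r₁=18, r₂=14, c₁=22, c₂=10, n=32
p_obs = C(18,10)·C(14,12)/C(32,22); sum pmf over tables with pmf ≤ p_obs
p-value (two-sided) = 0.12406
→ bracket: p>=0.10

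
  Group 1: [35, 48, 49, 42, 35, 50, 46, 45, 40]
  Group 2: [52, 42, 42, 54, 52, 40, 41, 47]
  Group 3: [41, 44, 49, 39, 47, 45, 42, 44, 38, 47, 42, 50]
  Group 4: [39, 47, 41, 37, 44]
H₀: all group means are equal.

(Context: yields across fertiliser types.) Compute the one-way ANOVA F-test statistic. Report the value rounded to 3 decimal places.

Group means [43.33, 46.25, 44.00, 41.60], grand mean 44.000
SSB = Σnᵢ(x̄ᵢ−x̄)² = 73.300; SSW = ΣΣ(x−x̄ᵢ)² = 710.700
MSB = 73.300/3 = 24.4333; MSW = 710.700/30 = 23.6900
F = MSB/MSW = 1.0314
df = (3, 30)

test statistic = 1.031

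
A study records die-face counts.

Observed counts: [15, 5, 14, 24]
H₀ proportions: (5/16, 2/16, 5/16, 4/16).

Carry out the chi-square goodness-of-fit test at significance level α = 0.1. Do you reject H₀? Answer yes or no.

reject H₀: yes

n = 58; E_i = n·p_i = [18.12, 7.25, 18.12, 14.50]
χ² = (15−18.12)²/18.12 + (5−7.25)²/7.25 + (14−18.12)²/18.12 + (24−14.50)²/14.50 = 8.4000
df = 3
p-value (upper-tail) = 0.03843
At α=0.1: p < α → reject H₀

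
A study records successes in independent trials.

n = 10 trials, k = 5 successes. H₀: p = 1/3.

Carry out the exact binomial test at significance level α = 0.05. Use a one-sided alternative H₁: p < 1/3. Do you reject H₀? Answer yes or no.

Exact binomial: n=10, k=5, p₀=1/3=0.3333
P(X≤5) from Σ C(n,i)·p₀^i·(1−p₀)^(n−i)
p-value (one-sided, H₁ less) = 0.92344
At α=0.05: p ≥ α → fail to reject H₀

reject H₀: no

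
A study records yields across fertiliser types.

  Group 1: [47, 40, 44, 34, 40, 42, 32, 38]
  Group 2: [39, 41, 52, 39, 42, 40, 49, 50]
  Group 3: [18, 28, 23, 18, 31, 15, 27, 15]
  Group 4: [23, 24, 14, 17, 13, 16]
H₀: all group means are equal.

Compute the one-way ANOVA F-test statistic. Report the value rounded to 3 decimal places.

test statistic = 41.737

Group means [39.62, 44.00, 21.88, 17.83], grand mean 31.700
SSB = Σnᵢ(x̄ᵢ−x̄)² = 3638.717; SSW = ΣΣ(x−x̄ᵢ)² = 755.583
MSB = 3638.717/3 = 1212.9056; MSW = 755.583/26 = 29.0609
F = MSB/MSW = 41.7367
df = (3, 26)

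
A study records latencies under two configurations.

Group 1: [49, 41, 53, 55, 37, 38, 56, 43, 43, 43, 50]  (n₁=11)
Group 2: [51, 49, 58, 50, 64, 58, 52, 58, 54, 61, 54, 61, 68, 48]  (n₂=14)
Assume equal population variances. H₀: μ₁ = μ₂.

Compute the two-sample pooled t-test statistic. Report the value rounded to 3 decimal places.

x̄₁=46.182, s₁=6.720, n₁=11
x̄₂=56.143, s₂=5.998, n₂=14
s_p² = [10·6.720² + 13·5.998²]/23 = 39.9718
SE = √(s_p²·(1/11+1/14)) = 2.5473
t = (46.182−56.143)/2.5473 = -3.9104
df = 23

test statistic = -3.910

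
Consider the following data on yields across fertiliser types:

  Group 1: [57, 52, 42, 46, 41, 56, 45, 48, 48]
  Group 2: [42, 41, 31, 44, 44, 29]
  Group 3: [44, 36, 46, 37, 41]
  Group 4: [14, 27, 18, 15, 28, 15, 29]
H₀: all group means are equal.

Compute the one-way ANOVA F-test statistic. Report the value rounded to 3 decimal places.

Group means [48.33, 38.50, 40.80, 20.86], grand mean 37.630
SSB = Σnᵢ(x̄ᵢ−x̄)² = 3055.139; SSW = ΣΣ(x−x̄ᵢ)² = 837.157
MSB = 3055.139/3 = 1018.3797; MSW = 837.157/23 = 36.3981
F = MSB/MSW = 27.9789
df = (3, 23)

test statistic = 27.979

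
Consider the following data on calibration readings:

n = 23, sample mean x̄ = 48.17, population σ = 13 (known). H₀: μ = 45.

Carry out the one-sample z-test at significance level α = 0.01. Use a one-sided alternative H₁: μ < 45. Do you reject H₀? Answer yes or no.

SE = σ/√n = 13/√23 = 2.7107
z = (x̄−μ₀)/SE = (48.17−45)/2.7107 = 1.1694
p-value (one-sided, H₁ less) = 0.87889
At α=0.01: p ≥ α → fail to reject H₀

reject H₀: no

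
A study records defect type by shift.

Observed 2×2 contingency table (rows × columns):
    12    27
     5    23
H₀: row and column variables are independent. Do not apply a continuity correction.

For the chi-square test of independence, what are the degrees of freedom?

degrees of freedom = 1

df = (r−1)(c−1) = (2−1)·(2−1) = 1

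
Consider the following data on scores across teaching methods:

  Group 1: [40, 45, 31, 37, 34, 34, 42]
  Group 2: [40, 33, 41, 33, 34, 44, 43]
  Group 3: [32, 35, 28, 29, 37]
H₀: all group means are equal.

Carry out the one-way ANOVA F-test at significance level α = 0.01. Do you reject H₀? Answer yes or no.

reject H₀: no

Group means [37.57, 38.29, 32.20], grand mean 36.421
SSB = Σnᵢ(x̄ᵢ−x̄)² = 122.689; SSW = ΣΣ(x−x̄ᵢ)² = 347.943
MSB = 122.689/2 = 61.3444; MSW = 347.943/16 = 21.7464
F = MSB/MSW = 2.8209
df = (2, 16)
p-value (upper-tail) = 0.08925
At α=0.01: p ≥ α → fail to reject H₀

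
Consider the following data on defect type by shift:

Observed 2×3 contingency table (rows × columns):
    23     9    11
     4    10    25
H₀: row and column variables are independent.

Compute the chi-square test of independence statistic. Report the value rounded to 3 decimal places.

test statistic = 18.717

Row totals [43, 39], col totals [27, 19, 36], n=82
χ² = (23−14.16)²/14.16 + (9−9.96)²/9.96 + (11−18.88)²/18.88 + (4−12.84)²/12.84 + (10−9.04)²/9.04 + (25−17.12)²/17.12 = 18.7169
df = 2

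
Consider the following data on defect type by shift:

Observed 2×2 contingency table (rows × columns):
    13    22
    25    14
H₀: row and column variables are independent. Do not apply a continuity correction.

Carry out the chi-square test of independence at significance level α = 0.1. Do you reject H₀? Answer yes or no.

Row totals [35, 39], col totals [38, 36], n=74
χ² = (13−17.97)²/17.97 + (22−17.03)²/17.03 + (25−20.03)²/20.03 + (14−18.97)²/18.97 = 5.3667
df = 1
p-value (upper-tail) = 0.02052
At α=0.1: p < α → reject H₀

reject H₀: yes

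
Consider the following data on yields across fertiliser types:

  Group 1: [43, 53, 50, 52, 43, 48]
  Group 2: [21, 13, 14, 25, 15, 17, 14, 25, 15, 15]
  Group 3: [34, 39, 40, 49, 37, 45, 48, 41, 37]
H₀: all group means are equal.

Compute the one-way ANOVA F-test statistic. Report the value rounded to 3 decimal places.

test statistic = 97.238

Group means [48.17, 17.40, 41.11], grand mean 33.320
SSB = Σnᵢ(x̄ᵢ−x̄)² = 4403.318; SSW = ΣΣ(x−x̄ᵢ)² = 498.122
MSB = 4403.318/2 = 2201.6589; MSW = 498.122/22 = 22.6419
F = MSB/MSW = 97.2382
df = (2, 22)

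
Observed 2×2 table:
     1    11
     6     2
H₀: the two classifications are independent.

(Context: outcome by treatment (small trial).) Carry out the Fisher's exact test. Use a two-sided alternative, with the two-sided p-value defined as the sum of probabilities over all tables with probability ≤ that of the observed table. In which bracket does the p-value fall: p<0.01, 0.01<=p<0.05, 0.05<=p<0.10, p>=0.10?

Margins: r₁=12, r₂=8, c₁=7, c₂=13, n=20
p_obs = C(12,1)·C(8,6)/C(20,7); sum pmf over tables with pmf ≤ p_obs
p-value (two-sided) = 0.00444
→ bracket: p<0.01

p-value bracket: p<0.01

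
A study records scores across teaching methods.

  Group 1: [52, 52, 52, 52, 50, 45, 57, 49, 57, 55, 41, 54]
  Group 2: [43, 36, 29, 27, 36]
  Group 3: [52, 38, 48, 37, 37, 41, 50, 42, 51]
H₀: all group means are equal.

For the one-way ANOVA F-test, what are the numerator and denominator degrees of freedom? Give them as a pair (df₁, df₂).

k = 3 groups, N = 26 total
df = (k−1, N−k) = (3−1, 26−3) = (2, 23)

degrees of freedom = [2, 23]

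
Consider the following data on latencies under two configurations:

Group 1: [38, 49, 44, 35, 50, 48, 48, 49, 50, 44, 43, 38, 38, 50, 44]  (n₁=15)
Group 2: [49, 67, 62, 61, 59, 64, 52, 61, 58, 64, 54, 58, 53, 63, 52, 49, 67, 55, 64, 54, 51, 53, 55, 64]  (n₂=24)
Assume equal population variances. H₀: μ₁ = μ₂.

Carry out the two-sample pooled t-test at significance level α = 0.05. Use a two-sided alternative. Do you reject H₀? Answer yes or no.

x̄₁=44.533, s₁=5.181, n₁=15
x̄₂=57.875, s₂=5.705, n₂=24
s_p² = [14·5.181² + 23·5.705²]/37 = 30.3881
SE = √(s_p²·(1/15+1/24)) = 1.8144
t = (44.533−57.875)/1.8144 = -7.3532
df = 37
p-value (two-sided) = 0.00000
At α=0.05: p < α → reject H₀

reject H₀: yes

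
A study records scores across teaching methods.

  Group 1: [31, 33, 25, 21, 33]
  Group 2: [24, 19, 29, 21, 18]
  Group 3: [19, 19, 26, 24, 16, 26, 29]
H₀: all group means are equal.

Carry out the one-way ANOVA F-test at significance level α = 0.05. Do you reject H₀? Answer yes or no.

reject H₀: no

Group means [28.60, 22.20, 22.71], grand mean 24.294
SSB = Σnᵢ(x̄ᵢ−x̄)² = 132.101; SSW = ΣΣ(x−x̄ᵢ)² = 329.429
MSB = 132.101/2 = 66.0504; MSW = 329.429/14 = 23.5306
F = MSB/MSW = 2.8070
df = (2, 14)
p-value (upper-tail) = 0.09439
At α=0.05: p ≥ α → fail to reject H₀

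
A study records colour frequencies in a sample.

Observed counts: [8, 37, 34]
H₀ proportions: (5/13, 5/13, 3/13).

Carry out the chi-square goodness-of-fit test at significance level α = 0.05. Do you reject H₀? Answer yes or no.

reject H₀: yes

n = 79; E_i = n·p_i = [30.38, 30.38, 18.23]
χ² = (8−30.38)²/30.38 + (37−30.38)²/30.38 + (34−18.23)²/18.23 = 31.5713
df = 2
p-value (upper-tail) = 0.00000
At α=0.05: p < α → reject H₀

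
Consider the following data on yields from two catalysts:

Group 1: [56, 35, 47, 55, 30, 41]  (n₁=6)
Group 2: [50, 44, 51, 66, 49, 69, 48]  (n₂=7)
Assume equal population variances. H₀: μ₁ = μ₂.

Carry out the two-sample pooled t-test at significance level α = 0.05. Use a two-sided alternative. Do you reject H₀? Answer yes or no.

reject H₀: no

x̄₁=44.000, s₁=10.583, n₁=6
x̄₂=53.857, s₂=9.616, n₂=7
s_p² = [5·10.583² + 6·9.616²]/11 = 101.3506
SE = √(s_p²·(1/6+1/7)) = 5.6009
t = (44.000−53.857)/5.6009 = -1.7599
df = 11
p-value (two-sided) = 0.10616
At α=0.05: p ≥ α → fail to reject H₀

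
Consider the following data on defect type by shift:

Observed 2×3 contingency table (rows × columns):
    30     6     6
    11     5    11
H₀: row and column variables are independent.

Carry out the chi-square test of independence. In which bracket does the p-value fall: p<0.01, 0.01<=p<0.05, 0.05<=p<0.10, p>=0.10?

Row totals [42, 27], col totals [41, 11, 17], n=69
χ² = (30−24.96)²/24.96 + (6−6.70)²/6.70 + (6−10.35)²/10.35 + (11−16.04)²/16.04 + (5−4.30)²/4.30 + (11−6.65)²/6.65 = 7.4580
df = 2
p-value (upper-tail) = 0.02402
→ bracket: 0.01<=p<0.05

p-value bracket: 0.01<=p<0.05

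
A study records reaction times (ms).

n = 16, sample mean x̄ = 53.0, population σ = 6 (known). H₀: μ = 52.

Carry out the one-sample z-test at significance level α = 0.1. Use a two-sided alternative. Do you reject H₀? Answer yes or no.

SE = σ/√n = 6/√16 = 1.5000
z = (x̄−μ₀)/SE = (53.0−52)/1.5000 = 0.6667
p-value (two-sided) = 0.50499
At α=0.1: p ≥ α → fail to reject H₀

reject H₀: no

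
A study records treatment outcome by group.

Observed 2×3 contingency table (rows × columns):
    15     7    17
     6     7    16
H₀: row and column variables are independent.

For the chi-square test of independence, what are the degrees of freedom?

df = (r−1)(c−1) = (2−1)·(3−1) = 2

degrees of freedom = 2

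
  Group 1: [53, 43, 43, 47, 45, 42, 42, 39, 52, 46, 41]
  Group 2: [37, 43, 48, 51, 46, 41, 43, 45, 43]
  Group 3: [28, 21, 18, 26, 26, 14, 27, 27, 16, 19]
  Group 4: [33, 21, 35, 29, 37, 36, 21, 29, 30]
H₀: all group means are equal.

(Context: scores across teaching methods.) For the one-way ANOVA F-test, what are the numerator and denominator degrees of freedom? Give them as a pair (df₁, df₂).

k = 4 groups, N = 39 total
df = (k−1, N−k) = (4−1, 39−4) = (3, 35)

degrees of freedom = [3, 35]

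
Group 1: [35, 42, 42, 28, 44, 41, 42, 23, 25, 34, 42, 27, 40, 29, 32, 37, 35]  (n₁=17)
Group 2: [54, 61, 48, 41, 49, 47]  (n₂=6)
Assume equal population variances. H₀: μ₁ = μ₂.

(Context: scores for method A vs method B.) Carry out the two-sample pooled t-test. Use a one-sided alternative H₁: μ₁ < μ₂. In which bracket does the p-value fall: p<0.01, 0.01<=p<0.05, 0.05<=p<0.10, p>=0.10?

x̄₁=35.176, s₁=6.821, n₁=17
x̄₂=50.000, s₂=6.812, n₂=6
s_p² = [16·6.821² + 5·6.812²]/21 = 46.4986
SE = √(s_p²·(1/17+1/6)) = 3.2381
t = (35.176−50.000)/3.2381 = -4.5779
df = 21
p-value (one-sided, H₁ less) = 0.00008
→ bracket: p<0.01

p-value bracket: p<0.01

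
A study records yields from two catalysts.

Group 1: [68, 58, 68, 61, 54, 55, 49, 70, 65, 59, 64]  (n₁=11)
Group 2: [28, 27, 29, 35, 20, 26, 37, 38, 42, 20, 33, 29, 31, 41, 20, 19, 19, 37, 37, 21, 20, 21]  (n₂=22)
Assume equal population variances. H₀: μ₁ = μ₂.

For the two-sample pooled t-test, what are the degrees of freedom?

degrees of freedom = 31

df = n₁ + n₂ − 2 = 11 + 22 − 2 = 31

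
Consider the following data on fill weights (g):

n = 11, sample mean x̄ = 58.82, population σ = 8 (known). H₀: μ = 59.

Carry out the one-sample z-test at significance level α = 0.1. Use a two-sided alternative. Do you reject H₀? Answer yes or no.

reject H₀: no

SE = σ/√n = 8/√11 = 2.4121
z = (x̄−μ₀)/SE = (58.82−59)/2.4121 = -0.0746
p-value (two-sided) = 0.94051
At α=0.1: p ≥ α → fail to reject H₀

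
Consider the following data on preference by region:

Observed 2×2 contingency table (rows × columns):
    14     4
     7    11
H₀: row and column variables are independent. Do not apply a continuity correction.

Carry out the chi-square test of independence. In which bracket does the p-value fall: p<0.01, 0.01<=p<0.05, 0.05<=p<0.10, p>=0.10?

Row totals [18, 18], col totals [21, 15], n=36
χ² = (14−10.50)²/10.50 + (4−7.50)²/7.50 + (7−10.50)²/10.50 + (11−7.50)²/7.50 = 5.6000
df = 1
p-value (upper-tail) = 0.01796
→ bracket: 0.01<=p<0.05

p-value bracket: 0.01<=p<0.05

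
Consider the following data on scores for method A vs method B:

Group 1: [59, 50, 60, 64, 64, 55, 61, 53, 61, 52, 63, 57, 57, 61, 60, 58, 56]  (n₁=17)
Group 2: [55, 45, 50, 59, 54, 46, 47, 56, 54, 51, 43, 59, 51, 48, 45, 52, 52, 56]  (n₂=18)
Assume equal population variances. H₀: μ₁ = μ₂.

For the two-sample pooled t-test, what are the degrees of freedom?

degrees of freedom = 33

df = n₁ + n₂ − 2 = 17 + 18 − 2 = 33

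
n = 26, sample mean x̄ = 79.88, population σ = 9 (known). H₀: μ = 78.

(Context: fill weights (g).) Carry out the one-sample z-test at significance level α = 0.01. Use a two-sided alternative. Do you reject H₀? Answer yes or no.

reject H₀: no

SE = σ/√n = 9/√26 = 1.7650
z = (x̄−μ₀)/SE = (79.88−78)/1.7650 = 1.0651
p-value (two-sided) = 0.28682
At α=0.01: p ≥ α → fail to reject H₀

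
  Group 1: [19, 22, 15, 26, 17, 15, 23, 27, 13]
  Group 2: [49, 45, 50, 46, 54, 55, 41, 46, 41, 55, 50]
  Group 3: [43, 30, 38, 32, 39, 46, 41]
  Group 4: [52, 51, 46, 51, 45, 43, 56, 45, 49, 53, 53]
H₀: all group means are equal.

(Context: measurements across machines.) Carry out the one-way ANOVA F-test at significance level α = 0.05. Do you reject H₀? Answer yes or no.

Group means [19.67, 48.36, 38.43, 49.45], grand mean 40.053
SSB = Σnᵢ(x̄ᵢ−x̄)² = 5490.908; SSW = ΣΣ(x−x̄ᵢ)² = 832.987
MSB = 5490.908/3 = 1830.3026; MSW = 832.987/34 = 24.4996
F = MSB/MSW = 74.7074
df = (3, 34)
p-value (upper-tail) = 0.00000
At α=0.05: p < α → reject H₀

reject H₀: yes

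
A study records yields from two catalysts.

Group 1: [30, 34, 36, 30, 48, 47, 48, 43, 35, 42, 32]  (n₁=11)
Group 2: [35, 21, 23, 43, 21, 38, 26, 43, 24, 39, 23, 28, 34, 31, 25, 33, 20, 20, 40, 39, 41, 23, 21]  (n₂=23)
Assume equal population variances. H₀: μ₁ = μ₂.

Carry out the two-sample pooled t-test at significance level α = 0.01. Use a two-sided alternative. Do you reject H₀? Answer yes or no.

x̄₁=38.636, s₁=7.145, n₁=11
x̄₂=30.043, s₂=8.276, n₂=23
s_p² = [10·7.145² + 22·8.276²]/32 = 63.0469
SE = √(s_p²·(1/11+1/23)) = 2.9108
t = (38.636−30.043)/2.9108 = 2.9521
df = 32
p-value (two-sided) = 0.00587
At α=0.01: p < α → reject H₀

reject H₀: yes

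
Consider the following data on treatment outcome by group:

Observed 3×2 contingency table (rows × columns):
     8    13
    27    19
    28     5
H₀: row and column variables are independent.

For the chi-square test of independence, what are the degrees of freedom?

degrees of freedom = 2

df = (r−1)(c−1) = (3−1)·(2−1) = 2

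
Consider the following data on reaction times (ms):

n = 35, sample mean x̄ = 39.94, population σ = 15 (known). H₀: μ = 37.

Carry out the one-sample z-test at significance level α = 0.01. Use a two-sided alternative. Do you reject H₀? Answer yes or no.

reject H₀: no

SE = σ/√n = 15/√35 = 2.5355
z = (x̄−μ₀)/SE = (39.94−37)/2.5355 = 1.1596
p-value (two-sided) = 0.24623
At α=0.01: p ≥ α → fail to reject H₀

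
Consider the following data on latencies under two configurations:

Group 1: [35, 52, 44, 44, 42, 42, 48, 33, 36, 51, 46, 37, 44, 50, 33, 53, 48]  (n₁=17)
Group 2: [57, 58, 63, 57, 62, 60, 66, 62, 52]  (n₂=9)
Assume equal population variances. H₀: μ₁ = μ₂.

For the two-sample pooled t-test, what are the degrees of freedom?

df = n₁ + n₂ − 2 = 17 + 9 − 2 = 24

degrees of freedom = 24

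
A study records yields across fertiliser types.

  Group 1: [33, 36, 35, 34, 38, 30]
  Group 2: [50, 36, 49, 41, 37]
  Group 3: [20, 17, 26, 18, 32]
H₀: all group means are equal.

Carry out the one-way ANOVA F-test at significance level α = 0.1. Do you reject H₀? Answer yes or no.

Group means [34.33, 42.60, 22.60], grand mean 33.250
SSB = Σnᵢ(x̄ᵢ−x̄)² = 1011.267; SSW = ΣΣ(x−x̄ᵢ)² = 369.733
MSB = 1011.267/2 = 505.6333; MSW = 369.733/13 = 28.4410
F = MSB/MSW = 17.7783
df = (2, 13)
p-value (upper-tail) = 0.00019
At α=0.1: p < α → reject H₀

reject H₀: yes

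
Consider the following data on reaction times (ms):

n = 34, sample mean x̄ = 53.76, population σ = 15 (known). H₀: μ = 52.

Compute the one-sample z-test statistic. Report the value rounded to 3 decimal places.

test statistic = 0.684

SE = σ/√n = 15/√34 = 2.5725
z = (x̄−μ₀)/SE = (53.76−52)/2.5725 = 0.6842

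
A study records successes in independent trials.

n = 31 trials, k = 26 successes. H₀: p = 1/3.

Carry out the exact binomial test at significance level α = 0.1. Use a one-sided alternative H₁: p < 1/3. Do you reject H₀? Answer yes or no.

reject H₀: no

Exact binomial: n=31, k=26, p₀=1/3=0.3333
P(X≤26) from Σ C(n,i)·p₀^i·(1−p₀)^(n−i)
p-value (one-sided, H₁ less) = 1.00000
At α=0.1: p ≥ α → fail to reject H₀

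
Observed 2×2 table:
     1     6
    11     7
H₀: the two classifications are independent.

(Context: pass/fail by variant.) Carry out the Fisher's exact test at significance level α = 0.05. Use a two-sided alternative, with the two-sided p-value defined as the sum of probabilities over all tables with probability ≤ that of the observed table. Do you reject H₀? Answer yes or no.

reject H₀: no

Margins: r₁=7, r₂=18, c₁=12, c₂=13, n=25
p_obs = C(7,1)·C(18,11)/C(25,12); sum pmf over tables with pmf ≤ p_obs
p-value (two-sided) = 0.07304
At α=0.05: p ≥ α → fail to reject H₀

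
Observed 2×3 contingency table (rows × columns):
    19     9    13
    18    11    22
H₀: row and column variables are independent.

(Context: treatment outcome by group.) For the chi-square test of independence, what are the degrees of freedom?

df = (r−1)(c−1) = (2−1)·(3−1) = 2

degrees of freedom = 2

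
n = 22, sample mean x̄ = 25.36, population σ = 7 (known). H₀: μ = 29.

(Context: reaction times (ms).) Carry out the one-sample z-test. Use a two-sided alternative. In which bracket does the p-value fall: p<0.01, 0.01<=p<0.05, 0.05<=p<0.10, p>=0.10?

p-value bracket: 0.01<=p<0.05

SE = σ/√n = 7/√22 = 1.4924
z = (x̄−μ₀)/SE = (25.36−29)/1.4924 = -2.4390
p-value (two-sided) = 0.01473
→ bracket: 0.01<=p<0.05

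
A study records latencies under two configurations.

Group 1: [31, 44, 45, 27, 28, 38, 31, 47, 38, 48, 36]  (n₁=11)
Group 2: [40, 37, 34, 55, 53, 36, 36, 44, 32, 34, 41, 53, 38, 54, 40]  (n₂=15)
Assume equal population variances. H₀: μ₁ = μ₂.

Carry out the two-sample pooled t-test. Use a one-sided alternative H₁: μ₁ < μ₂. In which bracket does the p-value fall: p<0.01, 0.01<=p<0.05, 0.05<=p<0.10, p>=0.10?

x̄₁=37.545, s₁=7.660, n₁=11
x̄₂=41.800, s₂=8.055, n₂=15
s_p² = [10·7.660² + 14·8.055²]/24 = 62.2970
SE = √(s_p²·(1/11+1/15)) = 3.1331
t = (37.545−41.800)/3.1331 = -1.3579
df = 24
p-value (one-sided, H₁ less) = 0.09356
→ bracket: 0.05<=p<0.10

p-value bracket: 0.05<=p<0.10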